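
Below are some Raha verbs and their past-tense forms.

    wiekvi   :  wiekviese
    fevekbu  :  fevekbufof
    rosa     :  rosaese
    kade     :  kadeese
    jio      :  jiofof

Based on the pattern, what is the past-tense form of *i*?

iese

Looking at the last vowel of each stem: -fof when the last vowel of the stem is a rounded vowel (*fevekbu*, *jio*); -ese when the last vowel of the stem is an unrounded vowel (*wiekvi*, *rosa*, *kade*).
*i* — last vowel /i/ (an unrounded vowel) → -ese → *iese*.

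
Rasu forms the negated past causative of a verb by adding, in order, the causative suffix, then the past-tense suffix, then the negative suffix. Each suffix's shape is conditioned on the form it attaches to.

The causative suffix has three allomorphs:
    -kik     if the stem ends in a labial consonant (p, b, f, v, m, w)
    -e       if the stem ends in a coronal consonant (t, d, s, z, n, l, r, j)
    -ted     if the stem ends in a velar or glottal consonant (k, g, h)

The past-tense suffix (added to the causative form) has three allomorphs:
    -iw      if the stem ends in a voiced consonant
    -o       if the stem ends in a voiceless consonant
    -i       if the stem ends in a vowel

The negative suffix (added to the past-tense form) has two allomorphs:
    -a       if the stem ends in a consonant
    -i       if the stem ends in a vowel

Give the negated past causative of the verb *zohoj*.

*zohoj* — final consonant /j/ (coronal) → -e → *zohoje*.
The causative form *zohoje* — final sound /e/ (a vowel) → -i → *zohojei*.
The final sound of the past-tense form *zohojei* is /i/, which is a vowel, so the negative suffix is -i, giving *zohojeii*.

zohojeii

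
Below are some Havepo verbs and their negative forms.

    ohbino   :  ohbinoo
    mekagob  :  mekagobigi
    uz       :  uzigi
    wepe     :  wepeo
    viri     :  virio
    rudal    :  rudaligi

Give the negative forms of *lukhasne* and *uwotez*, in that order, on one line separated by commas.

The alternation tracks the final sound of the stem — -igi when the stem ends in a consonant (*mekagob*, *uz*, *rudal*); -o when the stem ends in a vowel (*ohbino*, *wepe*, *viri*).
*lukhasne*: final sound = /e/, a vowel → -o → *lukhasneo*.
Since the final sound of *uwotez* is /z/ (a consonant), it takes -igi, giving *uwotezigi*.

lukhasneo, uwotezigi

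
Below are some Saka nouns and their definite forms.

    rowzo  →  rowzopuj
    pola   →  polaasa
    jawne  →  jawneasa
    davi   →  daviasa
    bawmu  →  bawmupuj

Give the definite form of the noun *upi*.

upiasa

The suffix is conditioned by the last vowel: -puj when the last vowel of the stem is a rounded vowel (*rowzo*, *bawmu*); -asa when the last vowel of the stem is an unrounded vowel (*pola*, *jawne*, *davi*).
*upi*: last vowel = /i/, an unrounded vowel → -asa → *upiasa*.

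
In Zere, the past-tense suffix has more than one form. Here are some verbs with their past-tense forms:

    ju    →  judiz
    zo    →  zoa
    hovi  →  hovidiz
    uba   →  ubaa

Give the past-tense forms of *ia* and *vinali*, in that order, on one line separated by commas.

The alternation tracks the last vowel of the stem — -diz when the last vowel of the stem is a high vowel (*ju*, *hovi*); -a when the last vowel of the stem is a non-high vowel (*zo*, *uba*).
*ia* — last vowel /a/ (a non-high vowel) → -a → *iaa*.
*vinali*: last vowel = /i/, a high vowel → -diz → *vinalidiz*.

iaa, vinalidiz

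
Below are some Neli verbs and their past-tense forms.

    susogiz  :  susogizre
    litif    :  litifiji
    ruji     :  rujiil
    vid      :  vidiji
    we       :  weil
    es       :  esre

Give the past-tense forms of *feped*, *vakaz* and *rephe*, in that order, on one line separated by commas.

The alternation tracks the final sound of the stem — -re when the stem ends in a sibilant (*susogiz*, *es*); -iji when the stem ends in a non-sibilant consonant (*litif*, *vid*); -il when the stem ends in a vowel (*ruji*, *we*).
The final sound of *feped* is /d/, which is a non-sibilant consonant, so the suffix is -iji, giving *fepediji*.
The final sound of *vakaz* is /z/, which is a sibilant, so the suffix is -re, giving *vakazre*.
*rephe*: final sound = /e/, a vowel → -il → *repheil*.

fepediji, vakazre, repheil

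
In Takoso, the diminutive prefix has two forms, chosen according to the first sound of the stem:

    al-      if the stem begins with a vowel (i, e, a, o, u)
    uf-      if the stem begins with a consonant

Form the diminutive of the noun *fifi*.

*fifi* — first sound /f/ (a consonant) → uf- → *uffifi*.

uffifi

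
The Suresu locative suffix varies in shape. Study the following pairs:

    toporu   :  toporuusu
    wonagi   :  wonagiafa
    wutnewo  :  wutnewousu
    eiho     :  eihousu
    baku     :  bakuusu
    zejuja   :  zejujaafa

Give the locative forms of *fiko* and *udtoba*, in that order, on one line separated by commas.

The suffix is conditioned by the last vowel: -usu when the last vowel of the stem is a rounded vowel (*toporu*, *wutnewo*, *eiho*, *baku*); -afa when the last vowel of the stem is an unrounded vowel (*wonagi*, *zejuja*).
*fiko* — last vowel /o/ (a rounded vowel) → -usu → *fikousu*.
*udtoba* — last vowel /a/ (an unrounded vowel) → -afa → *udtobaafa*.

fikousu, udtobaafa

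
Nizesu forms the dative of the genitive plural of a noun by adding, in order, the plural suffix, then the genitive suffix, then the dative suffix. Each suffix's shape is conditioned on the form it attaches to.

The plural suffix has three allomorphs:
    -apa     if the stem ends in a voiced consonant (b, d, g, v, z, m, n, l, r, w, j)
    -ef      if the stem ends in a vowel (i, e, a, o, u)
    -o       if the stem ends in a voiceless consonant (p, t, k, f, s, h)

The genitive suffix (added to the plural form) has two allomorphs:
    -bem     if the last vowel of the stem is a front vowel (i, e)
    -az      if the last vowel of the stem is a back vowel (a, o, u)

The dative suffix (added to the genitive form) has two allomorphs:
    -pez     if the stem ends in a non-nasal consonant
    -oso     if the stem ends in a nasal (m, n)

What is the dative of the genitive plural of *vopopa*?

vopopaefbemoso

*vopopa*: final sound = /a/, a vowel → -ef → *vopopaef*.
The plural form *vopopaef* — last vowel /e/ (a front vowel) → -bem → *vopopaefbem*.
The genitive form *vopopaefbem*: final consonant = /m/, a nasal → -oso → *vopopaefbemoso*.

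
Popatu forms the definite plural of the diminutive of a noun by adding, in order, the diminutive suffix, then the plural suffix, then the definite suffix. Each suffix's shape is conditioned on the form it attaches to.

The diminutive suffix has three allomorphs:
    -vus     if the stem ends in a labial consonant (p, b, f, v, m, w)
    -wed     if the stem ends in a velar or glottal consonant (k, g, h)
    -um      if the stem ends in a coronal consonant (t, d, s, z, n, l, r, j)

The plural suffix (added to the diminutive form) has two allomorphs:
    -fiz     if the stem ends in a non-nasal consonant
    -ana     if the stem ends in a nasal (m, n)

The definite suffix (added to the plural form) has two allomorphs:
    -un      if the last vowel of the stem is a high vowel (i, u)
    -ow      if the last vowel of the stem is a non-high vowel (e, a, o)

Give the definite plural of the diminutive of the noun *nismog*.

*nismog*: final consonant = /g/, velar/glottal → -wed → *nismogwed*.
The diminutive form *nismogwed*: final consonant = /d/, non-nasal → -fiz → *nismogwedfiz*.
The plural form *nismogwedfiz* — last vowel /i/ (a high vowel) → -un → *nismogwedfizun*.

nismogwedfizun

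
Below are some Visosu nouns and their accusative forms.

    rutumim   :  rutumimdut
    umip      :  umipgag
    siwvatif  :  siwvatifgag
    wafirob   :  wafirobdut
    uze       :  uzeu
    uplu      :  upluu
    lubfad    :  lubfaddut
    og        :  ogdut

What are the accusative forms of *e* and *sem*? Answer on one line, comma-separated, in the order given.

The alternation tracks the final sound of the stem — -gag when the stem ends in a voiceless consonant (*umip*, *siwvatif*); -dut when the stem ends in a voiced consonant (*rutumim*, *wafirob*, *lubfad*, *og*); -u when the stem ends in a vowel (*uze*, *uplu*).
Since the final sound of *e* is /e/ (a vowel), it takes -u, giving *eu*.
*sem* — final sound /m/ (a voiced consonant) → -dut → *semdut*.

eu, semdut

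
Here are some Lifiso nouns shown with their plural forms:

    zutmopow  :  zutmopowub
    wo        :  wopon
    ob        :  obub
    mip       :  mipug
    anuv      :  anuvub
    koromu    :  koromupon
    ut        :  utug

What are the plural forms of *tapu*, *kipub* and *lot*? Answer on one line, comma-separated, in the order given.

The alternation tracks the final sound of the stem — -ug when the stem ends in a voiceless consonant (*mip*, *ut*); -ub when the stem ends in a voiced consonant (*zutmopow*, *ob*, *anuv*); -pon when the stem ends in a vowel (*wo*, *koromu*).
*tapu*: final sound = /u/, a vowel → -pon → *tapupon*.
Since the final sound of *kipub* is /b/ (a voiced consonant), it takes -ub, giving *kipubub*.
*lot* — final sound /t/ (a voiceless consonant) → -ug → *lotug*.

tapupon, kipubub, lotug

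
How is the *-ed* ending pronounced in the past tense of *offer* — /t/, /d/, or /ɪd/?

The stem *offer* ends in a voiced sound other than /d/.
The -ed suffix is realized as /ɪd/ after /t, d/; as /t/ after other voiceless consonants; and as /d/ after other voiced sounds.
So -ed on *offer* is pronounced /d/.

/d/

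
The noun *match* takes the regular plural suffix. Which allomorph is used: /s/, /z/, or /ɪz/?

/ɪz/

The stem *match* ends in a sibilant (/s, z, ʃ, ʒ, tʃ, dʒ/).
The plural suffix surfaces as /ɪz/ after sibilants, /s/ after other voiceless consonants, and /z/ after other voiced sounds.
So the plural -s on *match* is pronounced /ɪz/.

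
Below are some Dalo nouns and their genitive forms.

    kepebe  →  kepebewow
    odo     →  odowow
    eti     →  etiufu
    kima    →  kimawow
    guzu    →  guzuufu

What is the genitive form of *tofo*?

tofowow

The suffix is conditioned by the last vowel: -ufu when the last vowel of the stem is a high vowel (*eti*, *guzu*); -wow when the last vowel of the stem is a non-high vowel (*kepebe*, *odo*, *kima*).
*tofo* — last vowel /o/ (a non-high vowel) → -wow → *tofowow*.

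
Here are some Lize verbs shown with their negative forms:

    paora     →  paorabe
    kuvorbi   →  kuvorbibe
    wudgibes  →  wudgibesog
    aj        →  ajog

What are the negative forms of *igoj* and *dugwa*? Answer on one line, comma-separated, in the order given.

igojog, dugwabe

The suffix is conditioned by the final sound: -og when the stem ends in a consonant (*wudgibes*, *aj*); -be when the stem ends in a vowel (*paora*, *kuvorbi*).
The final sound of *igoj* is /j/, which is a consonant, so the suffix is -og, giving *igojog*.
*dugwa*: final sound = /a/, a vowel → -be → *dugwabe*.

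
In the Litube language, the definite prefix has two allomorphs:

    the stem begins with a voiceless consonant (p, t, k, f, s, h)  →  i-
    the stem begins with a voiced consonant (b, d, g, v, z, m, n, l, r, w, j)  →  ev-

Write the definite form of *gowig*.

*gowig* — first consonant /g/ (voiced) → ev- → *evgowig*.

evgowig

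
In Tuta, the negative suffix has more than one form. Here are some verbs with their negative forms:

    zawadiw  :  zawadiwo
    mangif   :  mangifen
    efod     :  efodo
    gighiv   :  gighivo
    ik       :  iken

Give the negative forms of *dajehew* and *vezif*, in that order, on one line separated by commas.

The alternation tracks the final consonant of the stem — -en when the stem ends in a voiceless consonant (*mangif*, *ik*); -o when the stem ends in a voiced consonant (*zawadiw*, *efod*, *gighiv*).
The final consonant of *dajehew* is /w/, which is voiced, so the suffix is -o, giving *dajehewo*.
*vezif* — final consonant /f/ (voiceless) → -en → *vezifen*.

dajehewo, vezifen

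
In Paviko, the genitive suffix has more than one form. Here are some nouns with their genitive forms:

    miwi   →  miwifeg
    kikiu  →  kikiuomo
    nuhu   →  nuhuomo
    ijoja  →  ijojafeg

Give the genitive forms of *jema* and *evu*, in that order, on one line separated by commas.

The suffix is conditioned by the last vowel: -omo when the last vowel of the stem is a rounded vowel (*kikiu*, *nuhu*); -feg when the last vowel of the stem is an unrounded vowel (*miwi*, *ijoja*).
The last vowel of *jema* is /a/, which is an unrounded vowel, so the suffix is -feg, giving *jemafeg*.
Since the last vowel of *evu* is /u/ (a rounded vowel), it takes -omo, giving *evuomo*.

jemafeg, evuomo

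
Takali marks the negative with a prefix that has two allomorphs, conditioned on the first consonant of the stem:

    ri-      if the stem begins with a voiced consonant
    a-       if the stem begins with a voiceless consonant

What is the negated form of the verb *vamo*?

rivamo

Since the first consonant of *vamo* is /v/ (voiced), it takes ri-, giving *rivamo*.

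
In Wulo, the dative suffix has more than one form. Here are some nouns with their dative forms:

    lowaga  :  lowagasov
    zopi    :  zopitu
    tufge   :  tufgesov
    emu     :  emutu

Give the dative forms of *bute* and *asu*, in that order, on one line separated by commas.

Looking at the last vowel of each stem: -tu when the last vowel of the stem is a high vowel (*zopi*, *emu*); -sov when the last vowel of the stem is a non-high vowel (*lowaga*, *tufge*).
*bute*: last vowel = /e/, a non-high vowel → -sov → *butesov*.
Since the last vowel of *asu* is /u/ (a high vowel), it takes -tu, giving *asutu*.

butesov, asutu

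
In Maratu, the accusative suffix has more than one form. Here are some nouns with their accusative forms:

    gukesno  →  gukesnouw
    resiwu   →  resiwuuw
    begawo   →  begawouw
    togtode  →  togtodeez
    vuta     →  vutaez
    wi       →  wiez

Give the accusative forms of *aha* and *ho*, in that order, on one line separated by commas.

The pattern is rounding harmony: -uw when the last vowel of the stem is a rounded vowel (*gukesno*, *resiwu*, *begawo*); -ez when the last vowel of the stem is an unrounded vowel (*togtode*, *vuta*, *wi*).
The last vowel of *aha* is /a/, which is an unrounded vowel, so the suffix is -ez, giving *ahaez*.
The last vowel of *ho* is /o/, which is a rounded vowel, so the suffix is -uw, giving *houw*.

ahaez, houw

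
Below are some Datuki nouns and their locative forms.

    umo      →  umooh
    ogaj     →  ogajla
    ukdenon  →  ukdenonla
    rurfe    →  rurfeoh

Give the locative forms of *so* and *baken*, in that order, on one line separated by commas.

The pattern is consonant vs. vowel: -la when the stem ends in a consonant (*ogaj*, *ukdenon*); -oh when the stem ends in a vowel (*umo*, *rurfe*).
*so* — final sound /o/ (a vowel) → -oh → *sooh*.
*baken* — final sound /n/ (a consonant) → -la → *bakenla*.

sooh, bakenla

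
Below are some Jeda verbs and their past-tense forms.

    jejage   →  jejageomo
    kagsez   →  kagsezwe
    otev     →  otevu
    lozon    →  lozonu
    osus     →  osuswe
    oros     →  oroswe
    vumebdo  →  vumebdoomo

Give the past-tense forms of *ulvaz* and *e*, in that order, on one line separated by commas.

ulvazwe, eomo

Looking at the final sound of each stem: -we when the stem ends in a sibilant (*kagsez*, *osus*, *oros*); -u when the stem ends in a non-sibilant consonant (*otev*, *lozon*); -omo when the stem ends in a vowel (*jejage*, *vumebdo*).
*ulvaz*: final sound = /z/, a sibilant → -we → *ulvazwe*.
*e* — final sound /e/ (a vowel) → -omo → *eomo*.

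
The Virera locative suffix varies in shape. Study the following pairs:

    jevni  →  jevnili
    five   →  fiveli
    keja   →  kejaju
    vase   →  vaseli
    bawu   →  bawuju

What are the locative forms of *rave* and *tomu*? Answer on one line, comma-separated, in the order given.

raveli, tomuju

The pattern is front/back vowel harmony: -li when the last vowel of the stem is a front vowel (*jevni*, *five*, *vase*); -ju when the last vowel of the stem is a back vowel (*keja*, *bawu*).
Since the last vowel of *rave* is /e/ (a front vowel), it takes -li, giving *raveli*.
The last vowel of *tomu* is /u/, which is a back vowel, so the suffix is -ju, giving *tomuju*.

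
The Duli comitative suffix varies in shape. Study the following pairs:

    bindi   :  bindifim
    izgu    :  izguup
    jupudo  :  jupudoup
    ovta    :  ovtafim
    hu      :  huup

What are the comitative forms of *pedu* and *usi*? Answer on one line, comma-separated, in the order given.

peduup, usifim

The pattern is rounding harmony: -up when the last vowel of the stem is a rounded vowel (*izgu*, *jupudo*, *hu*); -fim when the last vowel of the stem is an unrounded vowel (*bindi*, *ovta*).
*pedu*: last vowel = /u/, a rounded vowel → -up → *peduup*.
*usi* — last vowel /i/ (an unrounded vowel) → -fim → *usifim*.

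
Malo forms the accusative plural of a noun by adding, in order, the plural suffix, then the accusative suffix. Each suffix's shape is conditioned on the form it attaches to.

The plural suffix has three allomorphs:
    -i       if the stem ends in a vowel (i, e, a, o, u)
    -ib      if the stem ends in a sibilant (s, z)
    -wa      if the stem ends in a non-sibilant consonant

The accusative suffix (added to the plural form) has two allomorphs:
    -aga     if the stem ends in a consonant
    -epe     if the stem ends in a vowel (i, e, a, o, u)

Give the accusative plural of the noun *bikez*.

*bikez* — final sound /z/ (a sibilant) → -ib → *bikezib*.
Since the final sound of the plural form *bikezib* is /b/ (a consonant), it takes -aga, giving *bikezibaga*.

bikezibaga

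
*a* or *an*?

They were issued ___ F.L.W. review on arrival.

an

The indefinite article is chosen by the initial *sound* of the following word, not its spelling.
The initialism *F.L.W.* is read letter by letter; the first letter, F, is pronounced /ɛf/, which begins with a vowel sound.
So the article is *an*: They were issued an F.L.W. review on arrival.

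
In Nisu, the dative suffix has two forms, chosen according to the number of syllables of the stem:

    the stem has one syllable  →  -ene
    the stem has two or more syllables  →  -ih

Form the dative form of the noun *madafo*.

*madafo* has 3 syllables, so the suffix is -ih, giving *madafoih*.

madafoih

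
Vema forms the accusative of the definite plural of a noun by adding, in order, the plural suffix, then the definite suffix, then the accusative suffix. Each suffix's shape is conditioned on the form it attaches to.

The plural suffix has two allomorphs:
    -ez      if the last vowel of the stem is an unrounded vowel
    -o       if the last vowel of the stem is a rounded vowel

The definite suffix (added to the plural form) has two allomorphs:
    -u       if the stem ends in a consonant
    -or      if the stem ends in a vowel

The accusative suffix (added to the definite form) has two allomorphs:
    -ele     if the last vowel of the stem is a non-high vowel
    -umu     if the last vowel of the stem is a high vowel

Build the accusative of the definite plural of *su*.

suoorele

*su* — last vowel /u/ (a rounded vowel) → -o → *suo*.
The plural form *suo*: final sound = /o/, a vowel → -or → *suoor*.
The definite form *suoor*: last vowel = /o/, a non-high vowel → -ele → *suoorele*.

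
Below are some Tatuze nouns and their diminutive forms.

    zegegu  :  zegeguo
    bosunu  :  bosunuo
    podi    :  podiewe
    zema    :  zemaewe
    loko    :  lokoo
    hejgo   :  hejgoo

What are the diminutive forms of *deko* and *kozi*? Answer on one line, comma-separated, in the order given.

dekoo, koziewe

The pattern is rounding harmony: -o when the last vowel of the stem is a rounded vowel (*zegegu*, *bosunu*, *loko*, *hejgo*); -ewe when the last vowel of the stem is an unrounded vowel (*podi*, *zema*).
*deko* — last vowel /o/ (a rounded vowel) → -o → *dekoo*.
The last vowel of *kozi* is /i/, which is an unrounded vowel, so the suffix is -ewe, giving *koziewe*.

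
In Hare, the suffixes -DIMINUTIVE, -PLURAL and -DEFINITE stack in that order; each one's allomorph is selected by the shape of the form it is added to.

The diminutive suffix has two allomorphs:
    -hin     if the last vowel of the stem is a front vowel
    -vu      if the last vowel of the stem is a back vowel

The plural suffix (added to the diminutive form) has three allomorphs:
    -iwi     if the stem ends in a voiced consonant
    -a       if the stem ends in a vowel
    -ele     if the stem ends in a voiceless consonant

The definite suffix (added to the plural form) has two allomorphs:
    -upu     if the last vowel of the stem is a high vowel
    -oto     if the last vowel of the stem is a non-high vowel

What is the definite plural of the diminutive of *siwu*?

siwuvuaoto

The last vowel of *siwu* is /u/, which is a back vowel, so the diminutive suffix is -vu, giving *siwuvu*.
The final sound of the diminutive form *siwuvu* is /u/, which is a vowel, so the plural suffix is -a, giving *siwuvua*.
The plural form *siwuvua*: last vowel = /a/, a non-high vowel → -oto → *siwuvuaoto*.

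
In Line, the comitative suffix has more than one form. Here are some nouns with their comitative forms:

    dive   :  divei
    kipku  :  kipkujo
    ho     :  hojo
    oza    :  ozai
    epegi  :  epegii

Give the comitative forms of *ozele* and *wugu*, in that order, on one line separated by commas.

ozelei, wugujo

Looking at the last vowel of each stem: -jo when the last vowel of the stem is a rounded vowel (*kipku*, *ho*); -i when the last vowel of the stem is an unrounded vowel (*dive*, *oza*, *epegi*).
The last vowel of *ozele* is /e/, which is an unrounded vowel, so the suffix is -i, giving *ozelei*.
The last vowel of *wugu* is /u/, which is a rounded vowel, so the suffix is -jo, giving *wugujo*.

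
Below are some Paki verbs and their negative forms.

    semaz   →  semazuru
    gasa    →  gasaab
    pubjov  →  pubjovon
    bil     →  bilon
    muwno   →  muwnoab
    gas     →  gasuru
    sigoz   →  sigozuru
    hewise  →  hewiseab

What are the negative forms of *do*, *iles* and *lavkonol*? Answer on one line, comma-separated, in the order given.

Looking at the final sound of each stem: -uru when the stem ends in a sibilant (*semaz*, *gas*, *sigoz*); -on when the stem ends in a non-sibilant consonant (*pubjov*, *bil*); -ab when the stem ends in a vowel (*gasa*, *muwno*, *hewise*).
The final sound of *do* is /o/, which is a vowel, so the suffix is -ab, giving *doab*.
Since the final sound of *iles* is /s/ (a sibilant), it takes -uru, giving *ilesuru*.
The final sound of *lavkonol* is /l/, which is a non-sibilant consonant, so the suffix is -on, giving *lavkonolon*.

doab, ilesuru, lavkonolon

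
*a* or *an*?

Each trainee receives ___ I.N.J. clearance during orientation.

The indefinite article is chosen by the initial *sound* of the following word, not its spelling.
The initialism *I.N.J.* is read letter by letter; the first letter, I, is pronounced /aɪ/, which begins with a vowel sound.
So the article is *an*: Each trainee receives an I.N.J. clearance during orientation.

an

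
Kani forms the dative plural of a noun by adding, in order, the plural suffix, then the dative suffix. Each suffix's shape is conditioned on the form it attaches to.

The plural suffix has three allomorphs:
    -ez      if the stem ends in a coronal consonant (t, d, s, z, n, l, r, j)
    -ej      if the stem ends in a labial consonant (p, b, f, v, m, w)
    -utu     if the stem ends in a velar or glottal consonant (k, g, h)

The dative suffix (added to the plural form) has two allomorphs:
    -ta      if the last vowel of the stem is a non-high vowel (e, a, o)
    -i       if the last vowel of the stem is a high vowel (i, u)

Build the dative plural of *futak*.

futakutui

*futak*: final consonant = /k/, velar/glottal → -utu → *futakutu*.
The last vowel of the plural form *futakutu* is /u/, which is a high vowel, so the dative suffix is -i, giving *futakutui*.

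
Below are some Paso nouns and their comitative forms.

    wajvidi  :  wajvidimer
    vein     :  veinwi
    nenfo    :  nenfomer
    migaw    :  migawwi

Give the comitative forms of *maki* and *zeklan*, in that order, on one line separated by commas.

makimer, zeklanwi

The suffix is conditioned by the final sound: -wi when the stem ends in a consonant (*vein*, *migaw*); -mer when the stem ends in a vowel (*wajvidi*, *nenfo*).
Since the final sound of *maki* is /i/ (a vowel), it takes -mer, giving *makimer*.
*zeklan* — final sound /n/ (a consonant) → -wi → *zeklanwi*.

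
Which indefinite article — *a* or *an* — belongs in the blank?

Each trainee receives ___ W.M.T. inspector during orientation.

The indefinite article is chosen by the initial *sound* of the following word, not its spelling.
The initialism *W.M.T.* is read letter by letter; the first letter, W, is pronounced /ˈdʌbəl.juː/, which begins with a consonant sound.
So the article is *a*: Each trainee receives a W.M.T. inspector during orientation.

a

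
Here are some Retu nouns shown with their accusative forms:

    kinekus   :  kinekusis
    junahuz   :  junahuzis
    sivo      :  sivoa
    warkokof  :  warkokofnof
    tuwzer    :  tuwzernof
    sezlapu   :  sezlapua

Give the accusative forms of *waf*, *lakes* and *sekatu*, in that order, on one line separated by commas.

wafnof, lakesis, sekatua

The alternation tracks the final sound of the stem — -is when the stem ends in a sibilant (*kinekus*, *junahuz*); -nof when the stem ends in a non-sibilant consonant (*warkokof*, *tuwzer*); -a when the stem ends in a vowel (*sivo*, *sezlapu*).
*waf*: final sound = /f/, a non-sibilant consonant → -nof → *wafnof*.
Since the final sound of *lakes* is /s/ (a sibilant), it takes -is, giving *lakesis*.
*sekatu*: final sound = /u/, a vowel → -a → *sekatua*.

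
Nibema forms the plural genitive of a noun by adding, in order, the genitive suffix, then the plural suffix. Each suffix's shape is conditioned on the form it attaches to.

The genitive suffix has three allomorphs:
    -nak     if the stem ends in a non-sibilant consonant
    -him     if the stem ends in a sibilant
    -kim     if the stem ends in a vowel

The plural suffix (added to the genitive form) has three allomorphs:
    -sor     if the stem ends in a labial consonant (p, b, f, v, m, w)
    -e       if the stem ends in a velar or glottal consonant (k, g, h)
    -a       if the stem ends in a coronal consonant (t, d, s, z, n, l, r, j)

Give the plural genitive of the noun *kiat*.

kiatnake

*kiat* — final sound /t/ (a non-sibilant consonant) → -nak → *kiatnak*.
The final consonant of the genitive form *kiatnak* is /k/, which is velar/glottal, so the plural suffix is -e, giving *kiatnake*.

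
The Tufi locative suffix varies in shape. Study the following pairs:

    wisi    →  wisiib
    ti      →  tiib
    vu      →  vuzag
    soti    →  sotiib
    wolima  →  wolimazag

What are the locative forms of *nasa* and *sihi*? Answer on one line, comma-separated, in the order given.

The pattern is front/back vowel harmony: -ib when the last vowel of the stem is a front vowel (*wisi*, *ti*, *soti*); -zag when the last vowel of the stem is a back vowel (*vu*, *wolima*).
*nasa*: last vowel = /a/, a back vowel → -zag → *nasazag*.
*sihi* — last vowel /i/ (a front vowel) → -ib → *sihiib*.

nasazag, sihiib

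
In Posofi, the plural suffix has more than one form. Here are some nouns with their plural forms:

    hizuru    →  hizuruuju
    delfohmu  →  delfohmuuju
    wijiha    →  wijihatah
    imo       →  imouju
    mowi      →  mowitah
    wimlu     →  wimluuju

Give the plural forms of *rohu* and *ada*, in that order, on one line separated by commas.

The pattern is rounding harmony: -uju when the last vowel of the stem is a rounded vowel (*hizuru*, *delfohmu*, *imo*, *wimlu*); -tah when the last vowel of the stem is an unrounded vowel (*wijiha*, *mowi*).
Since the last vowel of *rohu* is /u/ (a rounded vowel), it takes -uju, giving *rohuuju*.
*ada* — last vowel /a/ (an unrounded vowel) → -tah → *adatah*.

rohuuju, adatah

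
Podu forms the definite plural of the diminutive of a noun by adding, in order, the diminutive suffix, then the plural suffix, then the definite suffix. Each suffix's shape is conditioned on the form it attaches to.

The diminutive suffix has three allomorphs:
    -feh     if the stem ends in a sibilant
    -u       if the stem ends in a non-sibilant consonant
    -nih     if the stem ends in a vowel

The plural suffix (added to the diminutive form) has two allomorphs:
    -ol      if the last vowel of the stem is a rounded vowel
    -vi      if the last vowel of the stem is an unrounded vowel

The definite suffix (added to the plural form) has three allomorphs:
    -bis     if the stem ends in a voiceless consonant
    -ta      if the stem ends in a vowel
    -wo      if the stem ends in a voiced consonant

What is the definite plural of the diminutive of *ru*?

*ru*: final sound = /u/, a vowel → -nih → *runih*.
The diminutive form *runih*: last vowel = /i/, an unrounded vowel → -vi → *runihvi*.
The final sound of the plural form *runihvi* is /i/, which is a vowel, so the definite suffix is -ta, giving *runihvita*.

runihvita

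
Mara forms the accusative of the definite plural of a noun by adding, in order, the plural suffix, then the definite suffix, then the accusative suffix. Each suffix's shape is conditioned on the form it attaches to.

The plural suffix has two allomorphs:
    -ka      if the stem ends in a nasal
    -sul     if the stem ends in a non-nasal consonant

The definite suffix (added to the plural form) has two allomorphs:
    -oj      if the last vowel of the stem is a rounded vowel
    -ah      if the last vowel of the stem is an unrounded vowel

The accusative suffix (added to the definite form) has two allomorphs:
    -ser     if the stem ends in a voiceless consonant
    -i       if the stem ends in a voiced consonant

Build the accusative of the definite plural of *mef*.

mefsuloji

Since the final consonant of *mef* is /f/ (non-nasal), it takes -sul, giving *mefsul*.
The last vowel of the plural form *mefsul* is /u/, which is a rounded vowel, so the definite suffix is -oj, giving *mefsuloj*.
Since the final consonant of the definite form *mefsuloj* is /j/ (voiced), it takes -i, giving *mefsuloji*.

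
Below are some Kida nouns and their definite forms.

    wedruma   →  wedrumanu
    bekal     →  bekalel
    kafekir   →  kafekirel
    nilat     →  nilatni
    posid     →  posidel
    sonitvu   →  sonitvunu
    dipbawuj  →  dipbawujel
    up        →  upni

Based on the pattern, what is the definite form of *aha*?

ahanu

The pattern is voicing of the final sound: -ni when the stem ends in a voiceless consonant (*nilat*, *up*); -el when the stem ends in a voiced consonant (*bekal*, *kafekir*, *posid*, *dipbawuj*); -nu when the stem ends in a vowel (*wedruma*, *sonitvu*).
*aha*: final sound = /a/, a vowel → -nu → *ahanu*.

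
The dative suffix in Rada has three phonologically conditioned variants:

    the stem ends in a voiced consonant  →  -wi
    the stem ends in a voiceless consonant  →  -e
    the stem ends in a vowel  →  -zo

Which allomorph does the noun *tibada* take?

*tibada*: final sound = /a/, a vowel → -zo.

-zo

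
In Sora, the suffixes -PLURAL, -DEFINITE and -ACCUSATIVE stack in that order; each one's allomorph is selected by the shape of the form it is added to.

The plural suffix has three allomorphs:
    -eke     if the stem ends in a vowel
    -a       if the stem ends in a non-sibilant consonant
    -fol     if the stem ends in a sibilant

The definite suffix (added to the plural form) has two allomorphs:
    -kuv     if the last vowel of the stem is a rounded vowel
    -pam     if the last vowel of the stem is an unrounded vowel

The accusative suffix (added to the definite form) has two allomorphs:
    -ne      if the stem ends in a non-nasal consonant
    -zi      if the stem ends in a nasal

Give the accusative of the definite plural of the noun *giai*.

giaiekepamzi

The final sound of *giai* is /i/, which is a vowel, so the plural suffix is -eke, giving *giaieke*.
The plural form *giaieke* — last vowel /e/ (an unrounded vowel) → -pam → *giaiekepam*.
The final consonant of the definite form *giaiekepam* is /m/, which is a nasal, so the accusative suffix is -zi, giving *giaiekepamzi*.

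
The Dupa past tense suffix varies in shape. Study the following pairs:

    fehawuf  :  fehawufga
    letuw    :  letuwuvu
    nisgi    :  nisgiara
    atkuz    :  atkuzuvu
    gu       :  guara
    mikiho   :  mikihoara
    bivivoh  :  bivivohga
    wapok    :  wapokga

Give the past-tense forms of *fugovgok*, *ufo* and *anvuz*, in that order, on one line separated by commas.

The suffix is conditioned by the final sound: -ga when the stem ends in a voiceless consonant (*fehawuf*, *bivivoh*, *wapok*); -uvu when the stem ends in a voiced consonant (*letuw*, *atkuz*); -ara when the stem ends in a vowel (*nisgi*, *gu*, *mikiho*).
*fugovgok*: final sound = /k/, a voiceless consonant → -ga → *fugovgokga*.
Since the final sound of *ufo* is /o/ (a vowel), it takes -ara, giving *ufoara*.
*anvuz*: final sound = /z/, a voiced consonant → -uvu → *anvuzuvu*.

fugovgokga, ufoara, anvuzuvu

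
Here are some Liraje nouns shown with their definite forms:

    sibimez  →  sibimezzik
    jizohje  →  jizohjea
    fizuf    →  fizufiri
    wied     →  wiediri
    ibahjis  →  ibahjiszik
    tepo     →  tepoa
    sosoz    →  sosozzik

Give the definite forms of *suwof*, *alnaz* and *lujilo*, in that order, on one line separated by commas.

Looking at the final sound of each stem: -zik when the stem ends in a sibilant (*sibimez*, *ibahjis*, *sosoz*); -iri when the stem ends in a non-sibilant consonant (*fizuf*, *wied*); -a when the stem ends in a vowel (*jizohje*, *tepo*).
The final sound of *suwof* is /f/, which is a non-sibilant consonant, so the suffix is -iri, giving *suwofiri*.
Since the final sound of *alnaz* is /z/ (a sibilant), it takes -zik, giving *alnazzik*.
The final sound of *lujilo* is /o/, which is a vowel, so the suffix is -a, giving *lujiloa*.

suwofiri, alnazzik, lujiloa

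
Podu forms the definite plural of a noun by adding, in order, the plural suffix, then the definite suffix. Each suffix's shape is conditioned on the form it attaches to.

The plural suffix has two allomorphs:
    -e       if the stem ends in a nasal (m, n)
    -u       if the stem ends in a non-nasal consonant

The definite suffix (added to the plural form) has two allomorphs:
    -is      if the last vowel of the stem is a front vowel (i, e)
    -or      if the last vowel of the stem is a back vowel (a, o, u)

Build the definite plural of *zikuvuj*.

*zikuvuj* — final consonant /j/ (non-nasal) → -u → *zikuvuju*.
The plural form *zikuvuju*: last vowel = /u/, a back vowel → -or → *zikuvujuor*.

zikuvujuor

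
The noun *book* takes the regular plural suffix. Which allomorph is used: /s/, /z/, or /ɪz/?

The stem *book* ends in a voiceless non-sibilant consonant.
The plural suffix surfaces as /ɪz/ after sibilants, /s/ after other voiceless consonants, and /z/ after other voiced sounds.
So the plural -s on *book* is pronounced /s/.

/s/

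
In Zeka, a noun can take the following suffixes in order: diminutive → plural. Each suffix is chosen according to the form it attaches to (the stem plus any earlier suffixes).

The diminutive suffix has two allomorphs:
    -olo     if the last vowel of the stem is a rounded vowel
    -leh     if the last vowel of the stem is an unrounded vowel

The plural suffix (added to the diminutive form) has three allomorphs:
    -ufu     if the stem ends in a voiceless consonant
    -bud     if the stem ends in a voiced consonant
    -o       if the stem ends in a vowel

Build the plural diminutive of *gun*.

The last vowel of *gun* is /u/, which is a rounded vowel, so the diminutive suffix is -olo, giving *gunolo*.
The final sound of the diminutive form *gunolo* is /o/, which is a vowel, so the plural suffix is -o, giving *gunoloo*.

gunoloo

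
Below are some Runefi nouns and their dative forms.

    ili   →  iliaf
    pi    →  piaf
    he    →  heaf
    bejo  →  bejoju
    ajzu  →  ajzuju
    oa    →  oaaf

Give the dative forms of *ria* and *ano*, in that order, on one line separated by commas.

The alternation tracks the last vowel of the stem — -ju when the last vowel of the stem is a rounded vowel (*bejo*, *ajzu*); -af when the last vowel of the stem is an unrounded vowel (*ili*, *pi*, *he*, *oa*).
The last vowel of *ria* is /a/, which is an unrounded vowel, so the suffix is -af, giving *riaaf*.
The last vowel of *ano* is /o/, which is a rounded vowel, so the suffix is -ju, giving *anoju*.

riaaf, anoju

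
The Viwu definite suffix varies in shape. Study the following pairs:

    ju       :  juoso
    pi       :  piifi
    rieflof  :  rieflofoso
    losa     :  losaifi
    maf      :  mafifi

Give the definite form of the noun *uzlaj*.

uzlajifi

Looking at the last vowel of each stem: -oso when the last vowel of the stem is a rounded vowel (*ju*, *rieflof*); -ifi when the last vowel of the stem is an unrounded vowel (*pi*, *losa*, *maf*).
Since the last vowel of *uzlaj* is /a/ (an unrounded vowel), it takes -ifi, giving *uzlajifi*.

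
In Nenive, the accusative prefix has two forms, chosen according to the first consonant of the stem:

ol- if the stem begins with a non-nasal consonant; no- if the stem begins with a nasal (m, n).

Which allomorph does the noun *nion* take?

no-

*nion*: first consonant = /n/, a nasal → no-.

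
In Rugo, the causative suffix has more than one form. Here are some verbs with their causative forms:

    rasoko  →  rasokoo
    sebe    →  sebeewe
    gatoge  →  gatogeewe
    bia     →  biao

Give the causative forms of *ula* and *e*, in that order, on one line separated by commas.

The pattern is front/back vowel harmony: -ewe when the last vowel of the stem is a front vowel (*sebe*, *gatoge*); -o when the last vowel of the stem is a back vowel (*rasoko*, *bia*).
Since the last vowel of *ula* is /a/ (a back vowel), it takes -o, giving *ulao*.
*e*: last vowel = /e/, a front vowel → -ewe → *eewe*.

ulao, eewe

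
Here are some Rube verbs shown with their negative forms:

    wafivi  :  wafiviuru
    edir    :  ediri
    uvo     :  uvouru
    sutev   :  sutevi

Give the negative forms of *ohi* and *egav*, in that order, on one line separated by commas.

ohiuru, egavi

The pattern is consonant vs. vowel: -i when the stem ends in a consonant (*edir*, *sutev*); -uru when the stem ends in a vowel (*wafivi*, *uvo*).
*ohi* — final sound /i/ (a vowel) → -uru → *ohiuru*.
The final sound of *egav* is /v/, which is a consonant, so the suffix is -i, giving *egavi*.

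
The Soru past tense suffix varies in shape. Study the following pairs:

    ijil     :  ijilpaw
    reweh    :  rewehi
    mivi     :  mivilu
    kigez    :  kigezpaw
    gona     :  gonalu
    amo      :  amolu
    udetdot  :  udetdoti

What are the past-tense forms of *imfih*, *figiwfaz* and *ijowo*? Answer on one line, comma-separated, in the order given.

The alternation tracks the final sound of the stem — -i when the stem ends in a voiceless consonant (*reweh*, *udetdot*); -paw when the stem ends in a voiced consonant (*ijil*, *kigez*); -lu when the stem ends in a vowel (*mivi*, *gona*, *amo*).
Since the final sound of *imfih* is /h/ (a voiceless consonant), it takes -i, giving *imfihi*.
Since the final sound of *figiwfaz* is /z/ (a voiced consonant), it takes -paw, giving *figiwfazpaw*.
*ijowo*: final sound = /o/, a vowel → -lu → *ijowolu*.

imfihi, figiwfazpaw, ijowolu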